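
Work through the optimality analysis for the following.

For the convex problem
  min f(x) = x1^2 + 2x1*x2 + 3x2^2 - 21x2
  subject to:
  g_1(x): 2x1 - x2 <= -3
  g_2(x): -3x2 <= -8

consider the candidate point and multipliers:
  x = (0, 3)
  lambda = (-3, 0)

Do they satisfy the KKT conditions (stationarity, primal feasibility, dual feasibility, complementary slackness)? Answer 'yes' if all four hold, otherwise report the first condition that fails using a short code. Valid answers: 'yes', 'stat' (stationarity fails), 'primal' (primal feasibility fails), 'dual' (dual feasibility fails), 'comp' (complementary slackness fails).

Gradient of f: grad f(x) = Q x + c = (6, -3)
Constraint values g_i(x) = a_i^T x - b_i:
  g_1((0, 3)) = 0
  g_2((0, 3)) = -1
Stationarity residual: grad f(x) + sum_i lambda_i a_i = (0, 0)
  -> stationarity OK
Primal feasibility (all g_i <= 0): OK
Dual feasibility (all lambda_i >= 0): FAILS
Complementary slackness (lambda_i * g_i(x) = 0 for all i): OK

Verdict: the first failing condition is dual_feasibility -> dual.

dual


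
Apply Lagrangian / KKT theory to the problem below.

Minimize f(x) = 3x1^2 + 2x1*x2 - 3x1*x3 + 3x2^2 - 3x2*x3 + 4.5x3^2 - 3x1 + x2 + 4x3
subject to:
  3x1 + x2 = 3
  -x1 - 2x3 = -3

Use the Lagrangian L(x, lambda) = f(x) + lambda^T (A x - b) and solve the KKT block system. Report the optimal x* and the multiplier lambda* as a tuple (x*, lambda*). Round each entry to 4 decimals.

Form the Lagrangian:
  L(x, lambda) = (1/2) x^T Q x + c^T x + lambda^T (A x - b)
Stationarity (grad_x L = 0): Q x + c + A^T lambda = 0.
Primal feasibility: A x = b.

This gives the KKT block system:
  [ Q   A^T ] [ x     ]   [-c ]
  [ A    0  ] [ lambda ] = [ b ]

Solving the linear system:
  x*      = (1.113, -0.339, 0.9435)
  lambda* = (1.6384, 5.0847)
  f(x*)   = 5.2175

x* = (1.113, -0.339, 0.9435), lambda* = (1.6384, 5.0847)


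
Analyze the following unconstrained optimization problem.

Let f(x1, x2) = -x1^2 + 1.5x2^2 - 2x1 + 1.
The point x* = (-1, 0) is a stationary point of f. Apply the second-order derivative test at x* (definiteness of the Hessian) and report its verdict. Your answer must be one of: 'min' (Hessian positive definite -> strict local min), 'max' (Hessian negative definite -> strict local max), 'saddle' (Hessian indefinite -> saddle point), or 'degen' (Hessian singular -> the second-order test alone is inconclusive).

Compute the Hessian H = grad^2 f:
  H = [[-2, 0], [0, 3]]
Verify stationarity: grad f(x*) = H x* + g = (0, 0).
Eigenvalues of H: -2, 3.
Eigenvalues have mixed signs, so H is indefinite -> x* is a saddle point.

saddle


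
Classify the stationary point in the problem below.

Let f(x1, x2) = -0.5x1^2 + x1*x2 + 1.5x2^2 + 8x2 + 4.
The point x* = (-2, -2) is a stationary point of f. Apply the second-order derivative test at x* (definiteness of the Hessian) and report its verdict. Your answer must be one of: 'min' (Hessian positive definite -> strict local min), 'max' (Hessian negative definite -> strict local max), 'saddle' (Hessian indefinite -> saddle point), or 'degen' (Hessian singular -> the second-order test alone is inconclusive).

Compute the Hessian H = grad^2 f:
  H = [[-1, 1], [1, 3]]
Verify stationarity: grad f(x*) = H x* + g = (0, 0).
Eigenvalues of H: -1.2361, 3.2361.
Eigenvalues have mixed signs, so H is indefinite -> x* is a saddle point.

saddle


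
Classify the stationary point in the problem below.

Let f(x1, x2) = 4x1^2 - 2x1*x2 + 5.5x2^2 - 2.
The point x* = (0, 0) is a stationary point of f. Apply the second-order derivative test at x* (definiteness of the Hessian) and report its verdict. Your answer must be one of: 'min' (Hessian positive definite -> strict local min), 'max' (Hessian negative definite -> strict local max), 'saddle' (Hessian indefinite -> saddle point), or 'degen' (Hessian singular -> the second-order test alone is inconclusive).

Compute the Hessian H = grad^2 f:
  H = [[8, -2], [-2, 11]]
Verify stationarity: grad f(x*) = H x* + g = (0, 0).
Eigenvalues of H: 7, 12.
Both eigenvalues > 0, so H is positive definite -> x* is a strict local min.

min


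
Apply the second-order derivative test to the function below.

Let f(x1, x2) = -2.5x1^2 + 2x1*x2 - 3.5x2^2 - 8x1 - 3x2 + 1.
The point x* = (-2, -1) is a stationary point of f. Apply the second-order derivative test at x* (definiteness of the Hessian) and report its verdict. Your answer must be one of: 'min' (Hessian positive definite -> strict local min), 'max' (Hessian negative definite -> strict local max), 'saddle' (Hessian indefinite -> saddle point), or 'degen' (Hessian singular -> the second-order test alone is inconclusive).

Compute the Hessian H = grad^2 f:
  H = [[-5, 2], [2, -7]]
Verify stationarity: grad f(x*) = H x* + g = (0, 0).
Eigenvalues of H: -8.2361, -3.7639.
Both eigenvalues < 0, so H is negative definite -> x* is a strict local max.

max


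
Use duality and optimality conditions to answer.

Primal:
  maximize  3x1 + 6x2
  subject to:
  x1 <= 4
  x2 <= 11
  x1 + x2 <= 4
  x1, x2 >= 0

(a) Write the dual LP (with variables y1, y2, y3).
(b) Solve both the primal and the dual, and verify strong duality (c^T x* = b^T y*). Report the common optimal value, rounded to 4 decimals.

The standard primal-dual pair for 'max c^T x s.t. A x <= b, x >= 0' is:
  Dual:  min b^T y  s.t.  A^T y >= c,  y >= 0.

So the dual LP is:
  minimize  4y1 + 11y2 + 4y3
  subject to:
    y1 + y3 >= 3
    y2 + y3 >= 6
    y1, y2, y3 >= 0

Solving the primal: x* = (0, 4).
  primal value c^T x* = 24.
Solving the dual: y* = (0, 0, 6).
  dual value b^T y* = 24.
Strong duality: c^T x* = b^T y*. Confirmed.

24


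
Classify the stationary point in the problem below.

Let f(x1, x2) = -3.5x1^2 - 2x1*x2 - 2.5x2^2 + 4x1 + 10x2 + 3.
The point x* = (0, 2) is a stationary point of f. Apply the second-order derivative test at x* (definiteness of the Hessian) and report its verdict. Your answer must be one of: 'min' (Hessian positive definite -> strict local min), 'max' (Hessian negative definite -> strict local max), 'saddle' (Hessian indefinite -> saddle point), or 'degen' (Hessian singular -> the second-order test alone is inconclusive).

Compute the Hessian H = grad^2 f:
  H = [[-7, -2], [-2, -5]]
Verify stationarity: grad f(x*) = H x* + g = (0, 0).
Eigenvalues of H: -8.2361, -3.7639.
Both eigenvalues < 0, so H is negative definite -> x* is a strict local max.

max


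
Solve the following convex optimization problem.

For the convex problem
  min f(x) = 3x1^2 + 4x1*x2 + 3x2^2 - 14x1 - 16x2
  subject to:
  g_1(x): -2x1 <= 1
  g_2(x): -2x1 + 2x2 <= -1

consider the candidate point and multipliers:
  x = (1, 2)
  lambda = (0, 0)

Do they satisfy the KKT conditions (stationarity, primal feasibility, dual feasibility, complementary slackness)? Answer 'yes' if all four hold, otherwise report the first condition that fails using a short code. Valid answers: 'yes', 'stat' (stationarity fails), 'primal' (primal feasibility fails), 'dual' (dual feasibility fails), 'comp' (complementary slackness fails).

Gradient of f: grad f(x) = Q x + c = (0, 0)
Constraint values g_i(x) = a_i^T x - b_i:
  g_1((1, 2)) = -3
  g_2((1, 2)) = 3
Stationarity residual: grad f(x) + sum_i lambda_i a_i = (0, 0)
  -> stationarity OK
Primal feasibility (all g_i <= 0): FAILS
Dual feasibility (all lambda_i >= 0): OK
Complementary slackness (lambda_i * g_i(x) = 0 for all i): OK

Verdict: the first failing condition is primal_feasibility -> primal.

primal


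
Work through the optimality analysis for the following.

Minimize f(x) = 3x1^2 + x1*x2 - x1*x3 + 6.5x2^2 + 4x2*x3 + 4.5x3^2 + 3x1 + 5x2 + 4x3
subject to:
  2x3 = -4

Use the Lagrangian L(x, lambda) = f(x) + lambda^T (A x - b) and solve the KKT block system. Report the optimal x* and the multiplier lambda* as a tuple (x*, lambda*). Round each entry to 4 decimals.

Form the Lagrangian:
  L(x, lambda) = (1/2) x^T Q x + c^T x + lambda^T (A x - b)
Stationarity (grad_x L = 0): Q x + c + A^T lambda = 0.
Primal feasibility: A x = b.

This gives the KKT block system:
  [ Q   A^T ] [ x     ]   [-c ]
  [ A    0  ] [ lambda ] = [ b ]

Solving the linear system:
  x*      = (-0.8831, 0.2987, -2)
  lambda* = (5.961)
  f(x*)   = 7.3442

x* = (-0.8831, 0.2987, -2), lambda* = (5.961)


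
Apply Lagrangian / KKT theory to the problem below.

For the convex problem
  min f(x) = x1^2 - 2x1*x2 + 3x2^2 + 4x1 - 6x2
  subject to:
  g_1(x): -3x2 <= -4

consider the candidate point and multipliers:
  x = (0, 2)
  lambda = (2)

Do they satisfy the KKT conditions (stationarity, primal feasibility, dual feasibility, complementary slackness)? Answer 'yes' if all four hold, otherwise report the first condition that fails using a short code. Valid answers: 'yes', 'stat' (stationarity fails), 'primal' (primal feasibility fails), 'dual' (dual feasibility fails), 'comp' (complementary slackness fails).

Gradient of f: grad f(x) = Q x + c = (0, 6)
Constraint values g_i(x) = a_i^T x - b_i:
  g_1((0, 2)) = -2
Stationarity residual: grad f(x) + sum_i lambda_i a_i = (0, 0)
  -> stationarity OK
Primal feasibility (all g_i <= 0): OK
Dual feasibility (all lambda_i >= 0): OK
Complementary slackness (lambda_i * g_i(x) = 0 for all i): FAILS

Verdict: the first failing condition is complementary_slackness -> comp.

comp


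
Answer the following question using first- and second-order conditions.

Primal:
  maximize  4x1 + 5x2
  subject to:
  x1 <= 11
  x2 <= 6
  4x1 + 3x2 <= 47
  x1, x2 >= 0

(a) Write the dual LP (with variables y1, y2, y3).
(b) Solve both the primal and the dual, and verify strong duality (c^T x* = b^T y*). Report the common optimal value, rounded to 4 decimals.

The standard primal-dual pair for 'max c^T x s.t. A x <= b, x >= 0' is:
  Dual:  min b^T y  s.t.  A^T y >= c,  y >= 0.

So the dual LP is:
  minimize  11y1 + 6y2 + 47y3
  subject to:
    y1 + 4y3 >= 4
    y2 + 3y3 >= 5
    y1, y2, y3 >= 0

Solving the primal: x* = (7.25, 6).
  primal value c^T x* = 59.
Solving the dual: y* = (0, 2, 1).
  dual value b^T y* = 59.
Strong duality: c^T x* = b^T y*. Confirmed.

59


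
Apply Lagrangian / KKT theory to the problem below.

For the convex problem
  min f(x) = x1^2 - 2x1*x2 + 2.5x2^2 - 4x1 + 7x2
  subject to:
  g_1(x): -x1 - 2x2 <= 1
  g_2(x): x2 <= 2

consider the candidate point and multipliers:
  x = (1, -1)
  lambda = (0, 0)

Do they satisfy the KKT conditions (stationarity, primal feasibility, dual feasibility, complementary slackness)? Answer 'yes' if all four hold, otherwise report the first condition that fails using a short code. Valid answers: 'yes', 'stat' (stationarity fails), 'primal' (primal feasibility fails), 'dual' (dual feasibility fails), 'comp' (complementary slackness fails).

Gradient of f: grad f(x) = Q x + c = (0, 0)
Constraint values g_i(x) = a_i^T x - b_i:
  g_1((1, -1)) = 0
  g_2((1, -1)) = -3
Stationarity residual: grad f(x) + sum_i lambda_i a_i = (0, 0)
  -> stationarity OK
Primal feasibility (all g_i <= 0): OK
Dual feasibility (all lambda_i >= 0): OK
Complementary slackness (lambda_i * g_i(x) = 0 for all i): OK

Verdict: yes, KKT holds.

yes


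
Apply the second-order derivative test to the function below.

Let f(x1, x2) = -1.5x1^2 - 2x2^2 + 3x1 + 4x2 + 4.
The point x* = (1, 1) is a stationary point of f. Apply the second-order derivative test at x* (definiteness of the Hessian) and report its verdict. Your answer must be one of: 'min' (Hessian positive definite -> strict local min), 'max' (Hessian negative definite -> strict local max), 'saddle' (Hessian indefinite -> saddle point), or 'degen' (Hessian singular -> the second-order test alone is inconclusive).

Compute the Hessian H = grad^2 f:
  H = [[-3, 0], [0, -4]]
Verify stationarity: grad f(x*) = H x* + g = (0, 0).
Eigenvalues of H: -4, -3.
Both eigenvalues < 0, so H is negative definite -> x* is a strict local max.

max


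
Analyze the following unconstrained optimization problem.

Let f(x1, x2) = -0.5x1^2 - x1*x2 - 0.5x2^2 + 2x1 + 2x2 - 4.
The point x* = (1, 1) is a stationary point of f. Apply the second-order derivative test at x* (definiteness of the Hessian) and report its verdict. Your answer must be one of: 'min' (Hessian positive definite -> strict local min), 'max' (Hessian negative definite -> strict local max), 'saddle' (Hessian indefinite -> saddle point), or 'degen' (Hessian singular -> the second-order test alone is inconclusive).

Compute the Hessian H = grad^2 f:
  H = [[-1, -1], [-1, -1]]
Verify stationarity: grad f(x*) = H x* + g = (0, 0).
Eigenvalues of H: -2, 0.
H has a zero eigenvalue (singular; negative semidefinite but not definite), so H is neither positive definite, negative definite, nor indefinite. The second-order test alone is inconclusive -> degen.
(Indeed, f is constant along the null direction of H through x*, so x* is not a strict local extremum.)

degen


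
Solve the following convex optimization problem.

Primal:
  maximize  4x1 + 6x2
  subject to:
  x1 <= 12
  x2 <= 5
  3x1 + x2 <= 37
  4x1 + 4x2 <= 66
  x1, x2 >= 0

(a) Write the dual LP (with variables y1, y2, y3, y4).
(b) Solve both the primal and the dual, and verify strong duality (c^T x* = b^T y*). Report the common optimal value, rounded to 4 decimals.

The standard primal-dual pair for 'max c^T x s.t. A x <= b, x >= 0' is:
  Dual:  min b^T y  s.t.  A^T y >= c,  y >= 0.

So the dual LP is:
  minimize  12y1 + 5y2 + 37y3 + 66y4
  subject to:
    y1 + 3y3 + 4y4 >= 4
    y2 + y3 + 4y4 >= 6
    y1, y2, y3, y4 >= 0

Solving the primal: x* = (10.6667, 5).
  primal value c^T x* = 72.6667.
Solving the dual: y* = (0, 4.6667, 1.3333, 0).
  dual value b^T y* = 72.6667.
Strong duality: c^T x* = b^T y*. Confirmed.

72.6667


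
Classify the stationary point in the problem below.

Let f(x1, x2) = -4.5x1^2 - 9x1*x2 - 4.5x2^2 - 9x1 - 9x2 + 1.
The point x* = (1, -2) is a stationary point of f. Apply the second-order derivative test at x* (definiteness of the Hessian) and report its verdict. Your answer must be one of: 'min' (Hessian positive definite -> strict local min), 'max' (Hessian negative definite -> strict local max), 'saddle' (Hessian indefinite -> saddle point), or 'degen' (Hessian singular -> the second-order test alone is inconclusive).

Compute the Hessian H = grad^2 f:
  H = [[-9, -9], [-9, -9]]
Verify stationarity: grad f(x*) = H x* + g = (0, 0).
Eigenvalues of H: -18, 0.
H has a zero eigenvalue (singular; negative semidefinite but not definite), so H is neither positive definite, negative definite, nor indefinite. The second-order test alone is inconclusive -> degen.
(Indeed, f is constant along the null direction of H through x*, so x* is not a strict local extremum.)

degen


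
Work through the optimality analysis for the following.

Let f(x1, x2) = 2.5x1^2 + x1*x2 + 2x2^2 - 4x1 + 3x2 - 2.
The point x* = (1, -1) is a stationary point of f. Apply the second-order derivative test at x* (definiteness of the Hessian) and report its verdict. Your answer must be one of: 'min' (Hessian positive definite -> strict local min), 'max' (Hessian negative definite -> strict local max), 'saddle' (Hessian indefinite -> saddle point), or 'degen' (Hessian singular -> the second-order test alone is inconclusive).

Compute the Hessian H = grad^2 f:
  H = [[5, 1], [1, 4]]
Verify stationarity: grad f(x*) = H x* + g = (0, 0).
Eigenvalues of H: 3.382, 5.618.
Both eigenvalues > 0, so H is positive definite -> x* is a strict local min.

min


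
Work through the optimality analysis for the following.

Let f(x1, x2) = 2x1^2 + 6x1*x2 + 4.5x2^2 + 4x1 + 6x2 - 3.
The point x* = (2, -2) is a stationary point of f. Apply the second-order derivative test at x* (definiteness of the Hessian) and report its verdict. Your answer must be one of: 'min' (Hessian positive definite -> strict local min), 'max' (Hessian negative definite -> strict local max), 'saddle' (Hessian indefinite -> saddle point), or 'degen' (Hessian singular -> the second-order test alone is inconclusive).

Compute the Hessian H = grad^2 f:
  H = [[4, 6], [6, 9]]
Verify stationarity: grad f(x*) = H x* + g = (0, 0).
Eigenvalues of H: 0, 13.
H has a zero eigenvalue (singular; positive semidefinite but not definite), so H is neither positive definite, negative definite, nor indefinite. The second-order test alone is inconclusive -> degen.
(Indeed, f is constant along the null direction of H through x*, so x* is not a strict local extremum.)

degen


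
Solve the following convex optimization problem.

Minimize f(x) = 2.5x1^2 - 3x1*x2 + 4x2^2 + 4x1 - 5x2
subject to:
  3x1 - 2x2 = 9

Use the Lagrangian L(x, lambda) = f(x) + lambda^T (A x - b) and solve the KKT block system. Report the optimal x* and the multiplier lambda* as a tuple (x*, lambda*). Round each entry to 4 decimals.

Form the Lagrangian:
  L(x, lambda) = (1/2) x^T Q x + c^T x + lambda^T (A x - b)
Stationarity (grad_x L = 0): Q x + c + A^T lambda = 0.
Primal feasibility: A x = b.

This gives the KKT block system:
  [ Q   A^T ] [ x     ]   [-c ]
  [ A    0  ] [ lambda ] = [ b ]

Solving the linear system:
  x*      = (3.1429, 0.2143)
  lambda* = (-6.3571)
  f(x*)   = 34.3571

x* = (3.1429, 0.2143), lambda* = (-6.3571)


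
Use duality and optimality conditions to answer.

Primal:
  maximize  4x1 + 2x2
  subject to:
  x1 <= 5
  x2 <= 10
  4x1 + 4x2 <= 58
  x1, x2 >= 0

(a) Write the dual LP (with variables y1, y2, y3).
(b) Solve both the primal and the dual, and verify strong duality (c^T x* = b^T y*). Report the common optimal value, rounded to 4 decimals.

The standard primal-dual pair for 'max c^T x s.t. A x <= b, x >= 0' is:
  Dual:  min b^T y  s.t.  A^T y >= c,  y >= 0.

So the dual LP is:
  minimize  5y1 + 10y2 + 58y3
  subject to:
    y1 + 4y3 >= 4
    y2 + 4y3 >= 2
    y1, y2, y3 >= 0

Solving the primal: x* = (5, 9.5).
  primal value c^T x* = 39.
Solving the dual: y* = (2, 0, 0.5).
  dual value b^T y* = 39.
Strong duality: c^T x* = b^T y*. Confirmed.

39


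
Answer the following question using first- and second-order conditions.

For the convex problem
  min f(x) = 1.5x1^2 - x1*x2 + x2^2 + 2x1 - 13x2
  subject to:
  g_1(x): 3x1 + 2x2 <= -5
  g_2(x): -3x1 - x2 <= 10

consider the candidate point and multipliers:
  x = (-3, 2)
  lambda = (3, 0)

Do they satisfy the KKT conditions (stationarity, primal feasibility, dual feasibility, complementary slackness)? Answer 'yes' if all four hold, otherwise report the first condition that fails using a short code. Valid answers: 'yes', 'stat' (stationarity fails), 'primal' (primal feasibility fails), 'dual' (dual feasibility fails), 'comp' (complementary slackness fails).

Gradient of f: grad f(x) = Q x + c = (-9, -6)
Constraint values g_i(x) = a_i^T x - b_i:
  g_1((-3, 2)) = 0
  g_2((-3, 2)) = -3
Stationarity residual: grad f(x) + sum_i lambda_i a_i = (0, 0)
  -> stationarity OK
Primal feasibility (all g_i <= 0): OK
Dual feasibility (all lambda_i >= 0): OK
Complementary slackness (lambda_i * g_i(x) = 0 for all i): OK

Verdict: yes, KKT holds.

yes


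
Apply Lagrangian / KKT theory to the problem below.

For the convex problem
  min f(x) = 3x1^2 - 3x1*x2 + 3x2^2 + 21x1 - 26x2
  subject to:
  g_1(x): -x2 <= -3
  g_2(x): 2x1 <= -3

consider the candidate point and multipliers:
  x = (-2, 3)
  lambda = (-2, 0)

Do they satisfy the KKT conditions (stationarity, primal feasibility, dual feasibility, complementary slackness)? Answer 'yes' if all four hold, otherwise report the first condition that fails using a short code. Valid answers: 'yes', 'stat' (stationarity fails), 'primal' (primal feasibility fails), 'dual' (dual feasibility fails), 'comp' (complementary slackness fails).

Gradient of f: grad f(x) = Q x + c = (0, -2)
Constraint values g_i(x) = a_i^T x - b_i:
  g_1((-2, 3)) = 0
  g_2((-2, 3)) = -1
Stationarity residual: grad f(x) + sum_i lambda_i a_i = (0, 0)
  -> stationarity OK
Primal feasibility (all g_i <= 0): OK
Dual feasibility (all lambda_i >= 0): FAILS
Complementary slackness (lambda_i * g_i(x) = 0 for all i): OK

Verdict: the first failing condition is dual_feasibility -> dual.

dual


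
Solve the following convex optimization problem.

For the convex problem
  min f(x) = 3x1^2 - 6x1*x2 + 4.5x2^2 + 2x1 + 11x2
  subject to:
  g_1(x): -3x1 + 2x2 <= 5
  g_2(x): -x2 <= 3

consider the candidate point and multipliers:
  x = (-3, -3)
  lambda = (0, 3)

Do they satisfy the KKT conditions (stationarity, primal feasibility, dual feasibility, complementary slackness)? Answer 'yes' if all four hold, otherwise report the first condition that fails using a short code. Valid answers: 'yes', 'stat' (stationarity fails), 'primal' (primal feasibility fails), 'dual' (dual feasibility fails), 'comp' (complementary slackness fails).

Gradient of f: grad f(x) = Q x + c = (2, 2)
Constraint values g_i(x) = a_i^T x - b_i:
  g_1((-3, -3)) = -2
  g_2((-3, -3)) = 0
Stationarity residual: grad f(x) + sum_i lambda_i a_i = (2, -1)
  -> stationarity FAILS
Primal feasibility (all g_i <= 0): OK
Dual feasibility (all lambda_i >= 0): OK
Complementary slackness (lambda_i * g_i(x) = 0 for all i): OK

Verdict: the first failing condition is stationarity -> stat.

stat


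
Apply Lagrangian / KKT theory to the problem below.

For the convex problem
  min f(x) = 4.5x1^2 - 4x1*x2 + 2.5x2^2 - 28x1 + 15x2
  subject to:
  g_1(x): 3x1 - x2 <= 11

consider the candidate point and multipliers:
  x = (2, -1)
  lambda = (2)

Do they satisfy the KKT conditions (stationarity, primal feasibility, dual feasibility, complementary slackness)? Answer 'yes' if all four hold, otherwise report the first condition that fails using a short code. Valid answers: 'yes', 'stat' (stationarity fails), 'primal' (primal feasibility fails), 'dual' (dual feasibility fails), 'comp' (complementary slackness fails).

Gradient of f: grad f(x) = Q x + c = (-6, 2)
Constraint values g_i(x) = a_i^T x - b_i:
  g_1((2, -1)) = -4
Stationarity residual: grad f(x) + sum_i lambda_i a_i = (0, 0)
  -> stationarity OK
Primal feasibility (all g_i <= 0): OK
Dual feasibility (all lambda_i >= 0): OK
Complementary slackness (lambda_i * g_i(x) = 0 for all i): FAILS

Verdict: the first failing condition is complementary_slackness -> comp.

comp


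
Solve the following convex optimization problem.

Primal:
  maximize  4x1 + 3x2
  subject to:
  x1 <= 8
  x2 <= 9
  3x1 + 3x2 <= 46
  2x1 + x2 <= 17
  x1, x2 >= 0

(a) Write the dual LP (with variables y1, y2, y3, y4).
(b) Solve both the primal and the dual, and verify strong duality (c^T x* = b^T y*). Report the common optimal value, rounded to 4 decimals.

The standard primal-dual pair for 'max c^T x s.t. A x <= b, x >= 0' is:
  Dual:  min b^T y  s.t.  A^T y >= c,  y >= 0.

So the dual LP is:
  minimize  8y1 + 9y2 + 46y3 + 17y4
  subject to:
    y1 + 3y3 + 2y4 >= 4
    y2 + 3y3 + y4 >= 3
    y1, y2, y3, y4 >= 0

Solving the primal: x* = (4, 9).
  primal value c^T x* = 43.
Solving the dual: y* = (0, 1, 0, 2).
  dual value b^T y* = 43.
Strong duality: c^T x* = b^T y*. Confirmed.

43


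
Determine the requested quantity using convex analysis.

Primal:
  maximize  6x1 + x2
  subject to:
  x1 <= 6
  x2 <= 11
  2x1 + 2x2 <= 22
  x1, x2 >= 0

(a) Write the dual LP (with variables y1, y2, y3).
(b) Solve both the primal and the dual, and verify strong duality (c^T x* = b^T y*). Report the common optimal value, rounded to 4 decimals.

The standard primal-dual pair for 'max c^T x s.t. A x <= b, x >= 0' is:
  Dual:  min b^T y  s.t.  A^T y >= c,  y >= 0.

So the dual LP is:
  minimize  6y1 + 11y2 + 22y3
  subject to:
    y1 + 2y3 >= 6
    y2 + 2y3 >= 1
    y1, y2, y3 >= 0

Solving the primal: x* = (6, 5).
  primal value c^T x* = 41.
Solving the dual: y* = (5, 0, 0.5).
  dual value b^T y* = 41.
Strong duality: c^T x* = b^T y*. Confirmed.

41


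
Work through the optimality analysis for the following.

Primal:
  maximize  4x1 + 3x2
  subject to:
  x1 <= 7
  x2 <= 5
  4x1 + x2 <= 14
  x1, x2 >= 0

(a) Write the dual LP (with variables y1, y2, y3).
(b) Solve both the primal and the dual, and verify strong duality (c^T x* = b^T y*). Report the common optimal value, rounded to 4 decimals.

The standard primal-dual pair for 'max c^T x s.t. A x <= b, x >= 0' is:
  Dual:  min b^T y  s.t.  A^T y >= c,  y >= 0.

So the dual LP is:
  minimize  7y1 + 5y2 + 14y3
  subject to:
    y1 + 4y3 >= 4
    y2 + y3 >= 3
    y1, y2, y3 >= 0

Solving the primal: x* = (2.25, 5).
  primal value c^T x* = 24.
Solving the dual: y* = (0, 2, 1).
  dual value b^T y* = 24.
Strong duality: c^T x* = b^T y*. Confirmed.

24


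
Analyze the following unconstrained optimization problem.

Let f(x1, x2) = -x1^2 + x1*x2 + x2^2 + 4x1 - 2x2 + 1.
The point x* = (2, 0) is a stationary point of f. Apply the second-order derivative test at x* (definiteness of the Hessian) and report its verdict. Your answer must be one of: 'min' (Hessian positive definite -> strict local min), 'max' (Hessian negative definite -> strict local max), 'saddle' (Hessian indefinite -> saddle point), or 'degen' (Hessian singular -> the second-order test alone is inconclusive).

Compute the Hessian H = grad^2 f:
  H = [[-2, 1], [1, 2]]
Verify stationarity: grad f(x*) = H x* + g = (0, 0).
Eigenvalues of H: -2.2361, 2.2361.
Eigenvalues have mixed signs, so H is indefinite -> x* is a saddle point.

saddle


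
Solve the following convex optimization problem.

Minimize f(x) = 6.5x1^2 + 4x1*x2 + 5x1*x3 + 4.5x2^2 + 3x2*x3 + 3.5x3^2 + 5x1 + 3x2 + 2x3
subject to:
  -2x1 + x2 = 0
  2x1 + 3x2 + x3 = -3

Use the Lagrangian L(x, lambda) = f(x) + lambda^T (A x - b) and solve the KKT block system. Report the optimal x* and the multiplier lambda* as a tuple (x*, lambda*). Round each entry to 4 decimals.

Form the Lagrangian:
  L(x, lambda) = (1/2) x^T Q x + c^T x + lambda^T (A x - b)
Stationarity (grad_x L = 0): Q x + c + A^T lambda = 0.
Primal feasibility: A x = b.

This gives the KKT block system:
  [ Q   A^T ] [ x     ]   [-c ]
  [ A    0  ] [ lambda ] = [ b ]

Solving the linear system:
  x*      = (-0.3858, -0.7715, 0.0861)
  lambda* = (0.3056, 1.6409)
  f(x*)   = 0.4258

x* = (-0.3858, -0.7715, 0.0861), lambda* = (0.3056, 1.6409)


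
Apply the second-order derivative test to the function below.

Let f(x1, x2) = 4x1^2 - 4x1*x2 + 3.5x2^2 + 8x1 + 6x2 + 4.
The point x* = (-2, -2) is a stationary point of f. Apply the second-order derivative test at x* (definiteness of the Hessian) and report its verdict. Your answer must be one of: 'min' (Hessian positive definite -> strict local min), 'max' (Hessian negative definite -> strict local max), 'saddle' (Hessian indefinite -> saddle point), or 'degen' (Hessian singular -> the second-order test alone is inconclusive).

Compute the Hessian H = grad^2 f:
  H = [[8, -4], [-4, 7]]
Verify stationarity: grad f(x*) = H x* + g = (0, 0).
Eigenvalues of H: 3.4689, 11.5311.
Both eigenvalues > 0, so H is positive definite -> x* is a strict local min.

min


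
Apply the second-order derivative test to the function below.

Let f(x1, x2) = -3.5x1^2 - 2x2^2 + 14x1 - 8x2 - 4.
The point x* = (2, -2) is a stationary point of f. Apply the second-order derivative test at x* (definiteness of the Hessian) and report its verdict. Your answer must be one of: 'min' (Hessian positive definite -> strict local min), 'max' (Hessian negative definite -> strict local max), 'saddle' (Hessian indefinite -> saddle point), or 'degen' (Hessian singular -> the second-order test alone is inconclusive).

Compute the Hessian H = grad^2 f:
  H = [[-7, 0], [0, -4]]
Verify stationarity: grad f(x*) = H x* + g = (0, 0).
Eigenvalues of H: -7, -4.
Both eigenvalues < 0, so H is negative definite -> x* is a strict local max.

max


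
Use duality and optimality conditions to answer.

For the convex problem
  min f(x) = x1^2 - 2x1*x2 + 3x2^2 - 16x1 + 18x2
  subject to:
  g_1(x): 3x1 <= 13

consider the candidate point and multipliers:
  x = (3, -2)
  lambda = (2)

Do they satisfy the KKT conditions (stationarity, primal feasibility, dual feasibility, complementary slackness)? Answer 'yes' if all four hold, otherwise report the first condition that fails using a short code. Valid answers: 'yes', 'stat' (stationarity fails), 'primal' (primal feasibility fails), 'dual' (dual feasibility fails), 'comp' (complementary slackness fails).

Gradient of f: grad f(x) = Q x + c = (-6, 0)
Constraint values g_i(x) = a_i^T x - b_i:
  g_1((3, -2)) = -4
Stationarity residual: grad f(x) + sum_i lambda_i a_i = (0, 0)
  -> stationarity OK
Primal feasibility (all g_i <= 0): OK
Dual feasibility (all lambda_i >= 0): OK
Complementary slackness (lambda_i * g_i(x) = 0 for all i): FAILS

Verdict: the first failing condition is complementary_slackness -> comp.

comp


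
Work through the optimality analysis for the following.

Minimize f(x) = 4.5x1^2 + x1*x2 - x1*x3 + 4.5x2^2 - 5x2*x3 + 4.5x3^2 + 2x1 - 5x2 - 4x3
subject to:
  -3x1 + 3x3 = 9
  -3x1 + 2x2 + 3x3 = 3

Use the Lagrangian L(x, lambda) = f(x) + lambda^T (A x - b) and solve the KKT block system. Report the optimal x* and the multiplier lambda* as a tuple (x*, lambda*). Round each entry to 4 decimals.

Form the Lagrangian:
  L(x, lambda) = (1/2) x^T Q x + c^T x + lambda^T (A x - b)
Stationarity (grad_x L = 0): Q x + c + A^T lambda = 0.
Primal feasibility: A x = b.

This gives the KKT block system:
  [ Q   A^T ] [ x     ]   [-c ]
  [ A    0  ] [ lambda ] = [ b ]

Solving the linear system:
  x*      = (-2.125, -3, 0.875)
  lambda* = (-26.25, 19.25)
  f(x*)   = 92.875

x* = (-2.125, -3, 0.875), lambda* = (-26.25, 19.25)


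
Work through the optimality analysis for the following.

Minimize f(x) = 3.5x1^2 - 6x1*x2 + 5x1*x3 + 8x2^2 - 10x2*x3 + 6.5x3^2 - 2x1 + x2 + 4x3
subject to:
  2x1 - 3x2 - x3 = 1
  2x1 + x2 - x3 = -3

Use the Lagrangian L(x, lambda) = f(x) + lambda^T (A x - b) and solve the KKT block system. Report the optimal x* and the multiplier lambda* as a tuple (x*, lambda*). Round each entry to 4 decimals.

Form the Lagrangian:
  L(x, lambda) = (1/2) x^T Q x + c^T x + lambda^T (A x - b)
Stationarity (grad_x L = 0): Q x + c + A^T lambda = 0.
Primal feasibility: A x = b.

This gives the KKT block system:
  [ Q   A^T ] [ x     ]   [-c ]
  [ A    0  ] [ lambda ] = [ b ]

Solving the linear system:
  x*      = (-1.1899, -1, -0.3797)
  lambda* = (-0.2373, 3.3513)
  f(x*)   = 5.0759

x* = (-1.1899, -1, -0.3797), lambda* = (-0.2373, 3.3513)


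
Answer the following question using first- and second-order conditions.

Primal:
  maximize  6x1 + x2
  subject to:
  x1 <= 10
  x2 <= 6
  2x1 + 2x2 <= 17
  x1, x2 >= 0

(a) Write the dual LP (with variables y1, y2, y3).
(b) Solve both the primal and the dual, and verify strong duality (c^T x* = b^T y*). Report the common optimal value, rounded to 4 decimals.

The standard primal-dual pair for 'max c^T x s.t. A x <= b, x >= 0' is:
  Dual:  min b^T y  s.t.  A^T y >= c,  y >= 0.

So the dual LP is:
  minimize  10y1 + 6y2 + 17y3
  subject to:
    y1 + 2y3 >= 6
    y2 + 2y3 >= 1
    y1, y2, y3 >= 0

Solving the primal: x* = (8.5, 0).
  primal value c^T x* = 51.
Solving the dual: y* = (0, 0, 3).
  dual value b^T y* = 51.
Strong duality: c^T x* = b^T y*. Confirmed.

51


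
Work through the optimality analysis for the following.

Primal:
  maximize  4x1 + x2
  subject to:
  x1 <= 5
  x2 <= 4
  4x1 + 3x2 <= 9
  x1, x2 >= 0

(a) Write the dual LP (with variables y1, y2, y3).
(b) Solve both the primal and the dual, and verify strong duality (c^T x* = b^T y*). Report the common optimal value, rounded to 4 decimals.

The standard primal-dual pair for 'max c^T x s.t. A x <= b, x >= 0' is:
  Dual:  min b^T y  s.t.  A^T y >= c,  y >= 0.

So the dual LP is:
  minimize  5y1 + 4y2 + 9y3
  subject to:
    y1 + 4y3 >= 4
    y2 + 3y3 >= 1
    y1, y2, y3 >= 0

Solving the primal: x* = (2.25, 0).
  primal value c^T x* = 9.
Solving the dual: y* = (0, 0, 1).
  dual value b^T y* = 9.
Strong duality: c^T x* = b^T y*. Confirmed.

9


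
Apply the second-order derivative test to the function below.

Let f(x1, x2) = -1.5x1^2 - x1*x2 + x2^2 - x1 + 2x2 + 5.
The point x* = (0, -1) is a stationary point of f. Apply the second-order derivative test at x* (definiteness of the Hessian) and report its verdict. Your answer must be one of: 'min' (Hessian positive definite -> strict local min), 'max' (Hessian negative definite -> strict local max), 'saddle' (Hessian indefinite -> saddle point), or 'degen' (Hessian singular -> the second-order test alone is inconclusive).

Compute the Hessian H = grad^2 f:
  H = [[-3, -1], [-1, 2]]
Verify stationarity: grad f(x*) = H x* + g = (0, 0).
Eigenvalues of H: -3.1926, 2.1926.
Eigenvalues have mixed signs, so H is indefinite -> x* is a saddle point.

saddle


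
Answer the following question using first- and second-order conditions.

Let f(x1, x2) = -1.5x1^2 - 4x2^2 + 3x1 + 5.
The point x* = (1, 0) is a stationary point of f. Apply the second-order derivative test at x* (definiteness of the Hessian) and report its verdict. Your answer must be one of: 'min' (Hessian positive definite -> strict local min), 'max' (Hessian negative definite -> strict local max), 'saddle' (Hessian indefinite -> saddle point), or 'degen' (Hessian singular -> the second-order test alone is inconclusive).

Compute the Hessian H = grad^2 f:
  H = [[-3, 0], [0, -8]]
Verify stationarity: grad f(x*) = H x* + g = (0, 0).
Eigenvalues of H: -8, -3.
Both eigenvalues < 0, so H is negative definite -> x* is a strict local max.

max


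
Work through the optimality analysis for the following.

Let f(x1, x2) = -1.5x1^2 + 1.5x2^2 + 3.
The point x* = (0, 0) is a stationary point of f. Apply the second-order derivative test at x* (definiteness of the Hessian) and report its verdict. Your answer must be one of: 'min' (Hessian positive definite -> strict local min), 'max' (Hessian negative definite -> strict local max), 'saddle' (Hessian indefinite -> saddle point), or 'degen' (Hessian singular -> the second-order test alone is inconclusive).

Compute the Hessian H = grad^2 f:
  H = [[-3, 0], [0, 3]]
Verify stationarity: grad f(x*) = H x* + g = (0, 0).
Eigenvalues of H: -3, 3.
Eigenvalues have mixed signs, so H is indefinite -> x* is a saddle point.

saddle


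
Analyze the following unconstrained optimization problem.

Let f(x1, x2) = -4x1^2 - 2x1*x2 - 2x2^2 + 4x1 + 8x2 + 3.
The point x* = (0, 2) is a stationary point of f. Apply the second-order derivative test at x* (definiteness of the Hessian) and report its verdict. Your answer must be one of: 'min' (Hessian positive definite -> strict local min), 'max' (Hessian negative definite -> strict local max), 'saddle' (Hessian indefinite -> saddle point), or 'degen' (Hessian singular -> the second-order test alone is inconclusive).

Compute the Hessian H = grad^2 f:
  H = [[-8, -2], [-2, -4]]
Verify stationarity: grad f(x*) = H x* + g = (0, 0).
Eigenvalues of H: -8.8284, -3.1716.
Both eigenvalues < 0, so H is negative definite -> x* is a strict local max.

max


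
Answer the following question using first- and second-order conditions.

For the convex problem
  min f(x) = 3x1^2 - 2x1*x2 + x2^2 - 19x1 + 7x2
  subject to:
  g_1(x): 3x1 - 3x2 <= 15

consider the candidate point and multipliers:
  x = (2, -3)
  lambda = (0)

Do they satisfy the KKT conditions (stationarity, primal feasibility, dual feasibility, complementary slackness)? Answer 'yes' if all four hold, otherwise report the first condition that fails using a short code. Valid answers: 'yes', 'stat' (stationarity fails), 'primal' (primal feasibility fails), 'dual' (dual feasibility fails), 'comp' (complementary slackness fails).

Gradient of f: grad f(x) = Q x + c = (-1, -3)
Constraint values g_i(x) = a_i^T x - b_i:
  g_1((2, -3)) = 0
Stationarity residual: grad f(x) + sum_i lambda_i a_i = (-1, -3)
  -> stationarity FAILS
Primal feasibility (all g_i <= 0): OK
Dual feasibility (all lambda_i >= 0): OK
Complementary slackness (lambda_i * g_i(x) = 0 for all i): OK

Verdict: the first failing condition is stationarity -> stat.

stat


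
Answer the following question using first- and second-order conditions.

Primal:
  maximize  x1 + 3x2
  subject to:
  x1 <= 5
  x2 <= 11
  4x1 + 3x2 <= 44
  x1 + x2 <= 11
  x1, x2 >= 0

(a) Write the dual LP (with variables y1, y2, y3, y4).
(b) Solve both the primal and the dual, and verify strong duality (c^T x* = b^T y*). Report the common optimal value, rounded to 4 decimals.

The standard primal-dual pair for 'max c^T x s.t. A x <= b, x >= 0' is:
  Dual:  min b^T y  s.t.  A^T y >= c,  y >= 0.

So the dual LP is:
  minimize  5y1 + 11y2 + 44y3 + 11y4
  subject to:
    y1 + 4y3 + y4 >= 1
    y2 + 3y3 + y4 >= 3
    y1, y2, y3, y4 >= 0

Solving the primal: x* = (0, 11).
  primal value c^T x* = 33.
Solving the dual: y* = (0, 2, 0, 1).
  dual value b^T y* = 33.
Strong duality: c^T x* = b^T y*. Confirmed.

33


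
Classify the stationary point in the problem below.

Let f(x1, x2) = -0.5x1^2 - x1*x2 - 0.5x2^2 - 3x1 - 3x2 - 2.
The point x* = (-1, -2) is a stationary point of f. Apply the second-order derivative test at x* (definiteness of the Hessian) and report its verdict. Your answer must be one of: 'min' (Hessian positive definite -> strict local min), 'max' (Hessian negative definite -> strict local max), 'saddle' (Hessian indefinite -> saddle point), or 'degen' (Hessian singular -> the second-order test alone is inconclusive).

Compute the Hessian H = grad^2 f:
  H = [[-1, -1], [-1, -1]]
Verify stationarity: grad f(x*) = H x* + g = (0, 0).
Eigenvalues of H: -2, 0.
H has a zero eigenvalue (singular; negative semidefinite but not definite), so H is neither positive definite, negative definite, nor indefinite. The second-order test alone is inconclusive -> degen.
(Indeed, f is constant along the null direction of H through x*, so x* is not a strict local extremum.)

degen


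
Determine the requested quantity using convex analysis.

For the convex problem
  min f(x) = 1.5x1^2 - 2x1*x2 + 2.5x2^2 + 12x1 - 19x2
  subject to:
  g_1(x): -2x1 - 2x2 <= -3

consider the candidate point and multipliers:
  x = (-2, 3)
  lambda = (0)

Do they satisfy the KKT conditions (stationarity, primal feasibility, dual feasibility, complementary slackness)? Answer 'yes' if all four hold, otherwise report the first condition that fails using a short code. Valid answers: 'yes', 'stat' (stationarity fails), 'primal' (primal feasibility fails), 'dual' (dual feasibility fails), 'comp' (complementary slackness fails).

Gradient of f: grad f(x) = Q x + c = (0, 0)
Constraint values g_i(x) = a_i^T x - b_i:
  g_1((-2, 3)) = 1
Stationarity residual: grad f(x) + sum_i lambda_i a_i = (0, 0)
  -> stationarity OK
Primal feasibility (all g_i <= 0): FAILS
Dual feasibility (all lambda_i >= 0): OK
Complementary slackness (lambda_i * g_i(x) = 0 for all i): OK

Verdict: the first failing condition is primal_feasibility -> primal.

primal


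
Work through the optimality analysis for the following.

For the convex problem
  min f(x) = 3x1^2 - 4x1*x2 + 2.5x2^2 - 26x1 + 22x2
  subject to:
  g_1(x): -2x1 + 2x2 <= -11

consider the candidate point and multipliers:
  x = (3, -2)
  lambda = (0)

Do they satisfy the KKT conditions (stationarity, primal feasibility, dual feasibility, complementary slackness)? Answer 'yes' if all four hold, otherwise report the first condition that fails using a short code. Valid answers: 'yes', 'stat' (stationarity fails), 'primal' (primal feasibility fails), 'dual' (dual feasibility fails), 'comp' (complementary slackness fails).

Gradient of f: grad f(x) = Q x + c = (0, 0)
Constraint values g_i(x) = a_i^T x - b_i:
  g_1((3, -2)) = 1
Stationarity residual: grad f(x) + sum_i lambda_i a_i = (0, 0)
  -> stationarity OK
Primal feasibility (all g_i <= 0): FAILS
Dual feasibility (all lambda_i >= 0): OK
Complementary slackness (lambda_i * g_i(x) = 0 for all i): OK

Verdict: the first failing condition is primal_feasibility -> primal.

primal


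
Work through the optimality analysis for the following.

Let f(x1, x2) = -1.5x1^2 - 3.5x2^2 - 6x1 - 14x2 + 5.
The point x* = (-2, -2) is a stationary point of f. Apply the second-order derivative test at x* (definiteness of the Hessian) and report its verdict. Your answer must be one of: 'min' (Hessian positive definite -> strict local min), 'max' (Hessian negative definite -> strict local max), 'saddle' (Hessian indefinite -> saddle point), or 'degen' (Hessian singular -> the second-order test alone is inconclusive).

Compute the Hessian H = grad^2 f:
  H = [[-3, 0], [0, -7]]
Verify stationarity: grad f(x*) = H x* + g = (0, 0).
Eigenvalues of H: -7, -3.
Both eigenvalues < 0, so H is negative definite -> x* is a strict local max.

max
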